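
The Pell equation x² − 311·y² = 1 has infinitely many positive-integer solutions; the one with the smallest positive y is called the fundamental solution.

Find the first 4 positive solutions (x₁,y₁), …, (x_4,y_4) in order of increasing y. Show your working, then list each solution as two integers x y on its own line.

√311 → a₀=17, period (1,1,1,2,1,…,1,1,34); ℓ=16 even so k=15
a_0=17:  p_0=17·1+0=17,  q_0=17·0+1=1
…
a_4=2:  p_4=2·53+35=141,  q_4=2·3+2=8
…
a_6=6:  p_6=6·194+141=1305,  q_6=6·11+8=74
…
a_8=17:  p_8=17·4109+1305=71158,  q_8=17·233+74=4035
a_9=3:  p_9=3·71158+4109=217583,  q_9=3·4035+233=12338
a_10=6:  p_10=6·217583+71158=1376656,  q_10=6·12338+4035=78063
a_11=1:  p_11=1·1376656+217583=1594239,  q_11=1·78063+12338=90401
a_12=2:  p_12=2·1594239+1376656=4565134,  q_12=2·90401+78063=258865
a_13=1:  p_13=1·4565134+1594239=6159373,  q_13=1·258865+90401=349266
a_14=1:  p_14=1·6159373+4565134=10724507,  q_14=1·349266+258865=608131
a_15=1:  p_15=1·10724507+6159373=16883880,  q_15=1·608131+349266=957397
(x₁, y₁) = (16883880, 957397);  16883880² − 311·957397² = 1 ✓
(x_2, y_2) = (16883880·16883880 + 311·957397·957397, 16883880·957397 + 957397·16883880) = (570130807708799, 32329152120720)
(x_3, y_3) = (16883880·570130807708799 + 311·957397·32329152120720, 16883880·32329152120720 + 957397·570130807708799) = (19252040283316857636360, 1091683049815963029803)
(x_4, y_4) = (16883880·19252040283316857636360 + 311·957397·1091683049815963029803, 16883880·1091683049815963029803 + 957397·19252040283316857636360) = (650098275797375082487964044801, 36863691222253451430108430560)

16883880 957397
570130807708799 32329152120720
19252040283316857636360 1091683049815963029803
650098275797375082487964044801 36863691222253451430108430560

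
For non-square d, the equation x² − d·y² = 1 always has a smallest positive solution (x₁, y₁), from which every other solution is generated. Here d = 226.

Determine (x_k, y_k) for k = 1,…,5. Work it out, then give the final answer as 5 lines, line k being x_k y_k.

451 30
406801 27060
366934051 24408090
330974107201 22016070120
298538277761251 19858470840150

d=226: √d = [15; 30] (ℓ=1, odd), read p_1/q_1
step 0: (15, 1)  from 15·(1,0) + (0,1)
step 1: (451, 30)  from 30·(15,1) + (1,0)
fundamental: x₁=451, y₁=30  (since 203401 − 226·900 = 1)
(x_2, y_2) = (451·451 + 226·30·30, 451·30 + 30·451) = (406801, 27060)
(x_3, y_3) = (451·406801 + 226·30·27060, 451·27060 + 30·406801) = (366934051, 24408090)
(x_4, y_4) = (451·366934051 + 226·30·24408090, 451·24408090 + 30·366934051) = (330974107201, 22016070120)
(x_5, y_5) = (451·330974107201 + 226·30·22016070120, 451·22016070120 + 30·330974107201) = (298538277761251, 19858470840150)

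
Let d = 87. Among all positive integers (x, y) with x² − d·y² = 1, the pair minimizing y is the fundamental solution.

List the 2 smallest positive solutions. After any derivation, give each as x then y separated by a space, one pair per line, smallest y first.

[9; 3,18] for √87; ℓ=2 ⇒ convergent index 1
step 0: (9, 1)  from 9·(1,0) + (0,1)
step 1: (28, 3)  from 3·(9,1) + (1,0)
fundamental: x₁=28, y₁=3  (since 784 − 87·9 = 1)
(28+3√87)^2 = 1567 + 168√87

28 3
1567 168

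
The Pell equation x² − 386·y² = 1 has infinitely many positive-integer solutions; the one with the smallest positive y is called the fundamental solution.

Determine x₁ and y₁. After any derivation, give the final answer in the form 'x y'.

111555 5678

d=386: √d = [19; 1,1,1,4,1,18,1,4,1,1,1,38] (ℓ=12, even), read p_11/q_11
k=0  a_k=19  p_k/q_k = 19/1
k=1  a_k=1  p_k/q_k = 20/1
…
k=3  a_k=1  p_k/q_k = 59/3
k=4  a_k=4  p_k/q_k = 275/14
k=5  a_k=1  p_k/q_k = 334/17
k=6  a_k=18  p_k/q_k = 6287/320
…
k=9  a_k=1  p_k/q_k = 39392/2005
k=10  a_k=1  p_k/q_k = 72163/3673
k=11  a_k=1  p_k/q_k = 111555/5678
(x₁, y₁) = (111555, 5678);  111555² − 386·5678² = 1 ✓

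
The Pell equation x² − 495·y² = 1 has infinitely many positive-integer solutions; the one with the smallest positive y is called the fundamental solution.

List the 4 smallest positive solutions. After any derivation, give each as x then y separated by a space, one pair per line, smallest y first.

√495 = [22; 4,44, …], period ℓ=2 (even) → k=1
i=0: a=22 ⇒ p=22, q=1
i=1: a=4 ⇒ p=89, q=4
(x₁, y₁) = (89, 4);  89² − 495·4² = 1 ✓
(x_2, y_2) = (89·89 + 495·4·4, 89·4 + 4·89) = (15841, 712)
(x_3, y_3) = (89·15841 + 495·4·712, 89·712 + 4·15841) = (2819609, 126732)
(x_4, y_4) = (89·2819609 + 495·4·126732, 89·126732 + 4·2819609) = (501874561, 22557584)

89 4
15841 712
2819609 126732
501874561 22557584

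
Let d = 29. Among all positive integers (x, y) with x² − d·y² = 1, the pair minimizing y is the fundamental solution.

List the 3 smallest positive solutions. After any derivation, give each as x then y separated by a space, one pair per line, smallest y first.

9801 1820
192119201 35675640
3765920568201 699313893460

√29 → a₀=5, period (2,1,1,2,10); ℓ=5 odd so k=9
a_0=5:  p_0=5·1+0=5,  q_0=5·0+1=1
a_1=2:  p_1=2·5+1=11,  q_1=2·1+0=2
a_2=1:  p_2=1·11+5=16,  q_2=1·2+1=3
a_3=1:  p_3=1·16+11=27,  q_3=1·3+2=5
a_4=2:  p_4=2·27+16=70,  q_4=2·5+3=13
a_5=10:  p_5=10·70+27=727,  q_5=10·13+5=135
a_6=2:  p_6=2·727+70=1524,  q_6=2·135+13=283
a_7=1:  p_7=1·1524+727=2251,  q_7=1·283+135=418
a_8=1:  p_8=1·2251+1524=3775,  q_8=1·418+283=701
a_9=2:  p_9=2·3775+2251=9801,  q_9=2·701+418=1820
(x₁, y₁) = (9801, 1820);  9801² − 29·1820² = 1 ✓
n=2: (9801,1820)∘(9801,1820) = (9801·9801+29·1820·1820, 9801·1820+1820·9801) = (192119201,35675640)
n=3: (192119201,35675640)∘(9801,1820) = (9801·192119201+29·1820·35675640, 9801·35675640+1820·192119201) = (3765920568201,699313893460)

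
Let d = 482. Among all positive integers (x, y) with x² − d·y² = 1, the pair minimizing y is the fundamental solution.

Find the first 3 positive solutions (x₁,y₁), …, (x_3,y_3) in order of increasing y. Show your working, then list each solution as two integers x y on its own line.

483 22
466577 21252
450712899 20529410

[21; 1,20,1,42] for √482; ℓ=4 ⇒ convergent index 3
a_0=21:  p_0=21·1+0=21,  q_0=21·0+1=1
a_1=1:  p_1=1·21+1=22,  q_1=1·1+0=1
a_2=20:  p_2=20·22+21=461,  q_2=20·1+1=21
a_3=1:  p_3=1·461+22=483,  q_3=1·21+1=22
fundamental: x₁=483, y₁=22  (since 233289 − 482·484 = 1)
(483+22√482)^2 = 466577 + 21252√482
(483+22√482)^3 = 450712899 + 20529410√482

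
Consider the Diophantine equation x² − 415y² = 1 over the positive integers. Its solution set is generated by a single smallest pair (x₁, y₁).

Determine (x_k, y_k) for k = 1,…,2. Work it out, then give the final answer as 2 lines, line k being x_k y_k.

√415 = [20; 2,1,2,4,6,…,1,2,40, …], period ℓ=16 (even) → k=15
i=0: a=20 ⇒ p=20, q=1
…
i=3: a=2 ⇒ p=163, q=8
…
i=7: a=1 ⇒ p=9595, q=471
…
i=9: a=1 ⇒ p=43534, q=2137
…
i=12: a=4 ⇒ p=2110961, q=103623
…
i=14: a=1 ⇒ p=6841255, q=335824
i=15: a=2 ⇒ p=18412804, q=903849
(x₁, y₁) = (18412804, 903849);  18412804² − 415·903849² = 1 ✓
(x_2, y_2) = (18412804·18412804 + 415·903849·903849, 18412804·903849 + 903849·18412804) = (678062702284831, 33284788965192)

18412804 903849
678062702284831 33284788965192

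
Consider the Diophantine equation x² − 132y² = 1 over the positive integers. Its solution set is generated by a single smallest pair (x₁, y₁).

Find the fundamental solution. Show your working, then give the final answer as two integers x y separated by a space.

d=132: √d = [11; 2,22] (ℓ=2, even), read p_1/q_1
k=0  a_k=11  p_k/q_k = 11/1
k=1  a_k=2  p_k/q_k = 23/2
→ (23, 2).  Check: 23²=529, 132·2²=528, difference 1.

23 2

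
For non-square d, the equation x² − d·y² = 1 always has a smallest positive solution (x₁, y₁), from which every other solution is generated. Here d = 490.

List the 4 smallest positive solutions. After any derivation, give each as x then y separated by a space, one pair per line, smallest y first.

[22; 7,2,1,4,4,4,1,2,7,44] for √490; ℓ=10 ⇒ convergent index 9
step 0: (22, 1)  from 22·(1,0) + (0,1)
…
step 2: (332, 15)  from 2·(155,7) + (22,1)
step 3: (487, 22)  from 1·(332,15) + (155,7)
step 4: (2280, 103)  from 4·(487,22) + (332,15)
…
step 7: (50315, 2273)  from 1·(40708,1839) + (9607,434)
step 8: (141338, 6385)  from 2·(50315,2273) + (40708,1839)
step 9: (1039681, 46968)  from 7·(141338,6385) + (50315,2273)
→ (1039681, 46968).  Check: 1039681²=1080936581761, 490·46968²=1080936581760, difference 1.
k=2:  x_2 = 1039681·1039681+490·46968·46968 = 2161873163521,  y_2 = 1039681·46968+46968·1039681 = 97663474416
k=3:  x_3 = 1039681·2161873163521+490·46968·97663474416 = 4495316905044313921,  y_3 = 1039681·97663474416+46968·2161873163521 = 203077717488555624
k=4:  x_4 = 1039681·4495316905044313921+490·46968·203077717488555624 = 9347391150304592810234881,  y_4 = 1039681·203077717488555624+46968·4495316905044313921 = 422272088792340335957472

1039681 46968
2161873163521 97663474416
4495316905044313921 203077717488555624
9347391150304592810234881 422272088792340335957472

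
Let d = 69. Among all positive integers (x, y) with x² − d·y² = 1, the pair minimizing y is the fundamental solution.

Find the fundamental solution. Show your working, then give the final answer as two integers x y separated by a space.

√69 = [8; 3,3,1,4,1,3,3,16, …], period ℓ=8 (even) → k=7
k=0  a_k=8  p_k/q_k = 8/1
k=1  a_k=3  p_k/q_k = 25/3
k=2  a_k=3  p_k/q_k = 83/10
k=3  a_k=1  p_k/q_k = 108/13
k=4  a_k=4  p_k/q_k = 515/62
k=5  a_k=1  p_k/q_k = 623/75
k=6  a_k=3  p_k/q_k = 2384/287
k=7  a_k=3  p_k/q_k = 7775/936
→ (7775, 936).  Check: 7775²=60450625, 69·936²=60450624, difference 1.

7775 936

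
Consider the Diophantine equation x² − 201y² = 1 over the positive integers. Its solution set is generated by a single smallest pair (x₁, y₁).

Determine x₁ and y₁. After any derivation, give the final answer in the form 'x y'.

√201 = [14; 5,1,1,1,2,…,1,5,28, …], period ℓ=14 (even) → k=13
k=0  a_k=14  p_k/q_k = 14/1
…
k=4  a_k=1  p_k/q_k = 241/17
k=5  a_k=2  p_k/q_k = 638/45
…
k=9  a_k=2  p_k/q_k = 24768/1747
…
k=12  a_k=1  p_k/q_k = 91402/6447
k=13  a_k=5  p_k/q_k = 515095/36332
→ (515095, 36332).  Check: 515095²=265322859025, 201·36332²=265322859024, difference 1.

515095 36332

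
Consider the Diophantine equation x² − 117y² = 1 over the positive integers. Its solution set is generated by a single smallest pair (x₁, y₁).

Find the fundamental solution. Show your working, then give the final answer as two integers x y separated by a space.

[10; 1,4,2,4,1,20] for √117; ℓ=6 ⇒ convergent index 5
step 0: (10, 1)  from 10·(1,0) + (0,1)
…
step 4: (530, 49)  from 4·(119,11) + (54,5)
step 5: (649, 60)  from 1·(530,49) + (119,11)
→ (649, 60).  Check: 649²=421201, 117·60²=421200, difference 1.

649 60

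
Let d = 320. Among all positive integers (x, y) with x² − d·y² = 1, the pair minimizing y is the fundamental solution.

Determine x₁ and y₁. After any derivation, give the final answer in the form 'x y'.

161 9

√320 → a₀=17, period (1,7,1,34); ℓ=4 even so k=3
step 0: (17, 1)  from 17·(1,0) + (0,1)
…
step 2: (143, 8)  from 7·(18,1) + (17,1)
step 3: (161, 9)  from 1·(143,8) + (18,1)
(x₁, y₁) = (161, 9);  161² − 320·9² = 1 ✓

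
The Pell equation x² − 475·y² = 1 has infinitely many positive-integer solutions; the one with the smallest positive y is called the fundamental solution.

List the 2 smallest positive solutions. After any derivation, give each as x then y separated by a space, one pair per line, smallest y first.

57799 2652
6681448801 306565896

√475 → a₀=21, period (1,3,1,6,2,6,1,3,1,42); ℓ=10 even so k=9
k=0  a_k=21  p_k/q_k = 21/1
…
k=2  a_k=3  p_k/q_k = 87/4
k=3  a_k=1  p_k/q_k = 109/5
…
k=5  a_k=2  p_k/q_k = 1591/73
…
k=7  a_k=1  p_k/q_k = 11878/545
k=8  a_k=3  p_k/q_k = 45921/2107
k=9  a_k=1  p_k/q_k = 57799/2652
fundamental: x₁=57799, y₁=2652  (since 3340724401 − 475·7033104 = 1)
n=2: (57799,2652)∘(57799,2652) = (57799·57799+475·2652·2652, 57799·2652+2652·57799) = (6681448801,306565896)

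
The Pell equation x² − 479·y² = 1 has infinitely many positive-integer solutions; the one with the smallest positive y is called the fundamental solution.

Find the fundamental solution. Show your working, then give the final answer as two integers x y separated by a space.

2989440 136591

√479 = [21; 1,7,1,3,2,21,2,3,1,7,1,42, …], period ℓ=12 (even) → k=11
k=0  a_k=21  p_k/q_k = 21/1
k=1  a_k=1  p_k/q_k = 22/1
…
k=5  a_k=2  p_k/q_k = 1729/79
…
k=10  a_k=7  p_k/q_k = 2648849/121029
k=11  a_k=1  p_k/q_k = 2989440/136591
→ (2989440, 136591).  Check: 2989440²=8936751513600, 479·136591²=8936751513599, difference 1.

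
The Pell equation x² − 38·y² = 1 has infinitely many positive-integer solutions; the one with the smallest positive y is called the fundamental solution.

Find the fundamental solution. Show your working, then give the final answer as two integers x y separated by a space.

37 6

√38 → a₀=6, period (6,12); ℓ=2 even so k=1
k=0  a_k=6  p_k/q_k = 6/1
k=1  a_k=6  p_k/q_k = 37/6
(x₁, y₁) = (37, 6);  37² − 38·6² = 1 ✓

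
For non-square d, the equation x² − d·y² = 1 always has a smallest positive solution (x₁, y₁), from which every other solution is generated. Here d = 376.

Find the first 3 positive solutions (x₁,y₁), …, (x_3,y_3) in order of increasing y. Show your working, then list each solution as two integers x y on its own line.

2143295 110532
9187426914049 473805365880
39382732335491159615 2031009343327438668

√376 → a₀=19, period (2,1,1,3,1,…,1,2,38); ℓ=16 even so k=15
i=0: a=19 ⇒ p=19, q=1
…
i=2: a=1 ⇒ p=58, q=3
i=3: a=1 ⇒ p=97, q=5
…
i=6: a=2 ⇒ p=1241, q=64
…
i=8: a=4 ⇒ p=12953, q=668
…
i=12: a=3 ⇒ p=368986, q=19029
i=13: a=1 ⇒ p=468441, q=24158
i=14: a=1 ⇒ p=837427, q=43187
i=15: a=2 ⇒ p=2143295, q=110532
(x₁, y₁) = (2143295, 110532);  2143295² − 376·110532² = 1 ✓
(2143295+110532√376)^2 = 9187426914049 + 473805365880√376
(2143295+110532√376)^3 = 39382732335491159615 + 2031009343327438668√376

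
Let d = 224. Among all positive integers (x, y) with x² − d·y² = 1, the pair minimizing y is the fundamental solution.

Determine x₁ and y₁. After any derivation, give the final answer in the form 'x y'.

√224 = [14; 1,28, …], period ℓ=2 (even) → k=1
a_0=14:  p_0=14·1+0=14,  q_0=14·0+1=1
a_1=1:  p_1=1·14+1=15,  q_1=1·1+0=1
fundamental: x₁=15, y₁=1  (since 225 − 224·1 = 1)

15 1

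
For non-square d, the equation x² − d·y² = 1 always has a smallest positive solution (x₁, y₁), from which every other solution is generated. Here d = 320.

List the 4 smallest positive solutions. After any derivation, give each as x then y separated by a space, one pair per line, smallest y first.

161 9
51841 2898
16692641 933147
5374978561 300470436

d=320: √d = [17; 1,7,1,34] (ℓ=4, even), read p_3/q_3
i=0: a=17 ⇒ p=17, q=1
i=1: a=1 ⇒ p=18, q=1
i=2: a=7 ⇒ p=143, q=8
i=3: a=1 ⇒ p=161, q=9
fundamental: x₁=161, y₁=9  (since 25921 − 320·81 = 1)
(161+9√320)^2 = 51841 + 2898√320
(161+9√320)^3 = 16692641 + 933147√320
(161+9√320)^4 = 5374978561 + 300470436√320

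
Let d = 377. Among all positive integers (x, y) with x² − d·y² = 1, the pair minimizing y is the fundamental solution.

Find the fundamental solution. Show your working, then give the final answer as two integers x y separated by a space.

233 12

d=377: √d = [19; 2,2,2,38] (ℓ=4, even), read p_3/q_3
step 0: (19, 1)  from 19·(1,0) + (0,1)
step 1: (39, 2)  from 2·(19,1) + (1,0)
step 2: (97, 5)  from 2·(39,2) + (19,1)
step 3: (233, 12)  from 2·(97,5) + (39,2)
fundamental: x₁=233, y₁=12  (since 54289 − 377·144 = 1)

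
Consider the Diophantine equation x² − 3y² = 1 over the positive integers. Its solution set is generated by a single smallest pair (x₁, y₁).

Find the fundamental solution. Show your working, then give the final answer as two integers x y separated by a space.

√3 = [1; 1,2, …], period ℓ=2 (even) → k=1
a_0=1:  p_0=1·1+0=1,  q_0=1·0+1=1
a_1=1:  p_1=1·1+1=2,  q_1=1·1+0=1
(x₁, y₁) = (2, 1);  2² − 3·1² = 1 ✓

2 1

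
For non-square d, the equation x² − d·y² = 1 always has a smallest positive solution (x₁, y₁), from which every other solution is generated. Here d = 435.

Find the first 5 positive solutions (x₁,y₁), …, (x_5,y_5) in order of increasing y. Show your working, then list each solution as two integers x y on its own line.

√435 = [20; 1,5,1,40, …], period ℓ=4 (even) → k=3
a_0=20:  p_0=20·1+0=20,  q_0=20·0+1=1
…
a_2=5:  p_2=5·21+20=125,  q_2=5·1+1=6
a_3=1:  p_3=1·125+21=146,  q_3=1·6+1=7
→ (146, 7).  Check: 146²=21316, 435·7²=21315, difference 1.
(x_2, y_2) = (146·146 + 435·7·7, 146·7 + 7·146) = (42631, 2044)
(x_3, y_3) = (146·42631 + 435·7·2044, 146·2044 + 7·42631) = (12448106, 596841)
(x_4, y_4) = (146·12448106 + 435·7·596841, 146·596841 + 7·12448106) = (3634804321, 174275528)
(x_5, y_5) = (146·3634804321 + 435·7·174275528, 146·174275528 + 7·3634804321) = (1061350413626, 50887857335)

146 7
42631 2044
12448106 596841
3634804321 174275528
1061350413626 50887857335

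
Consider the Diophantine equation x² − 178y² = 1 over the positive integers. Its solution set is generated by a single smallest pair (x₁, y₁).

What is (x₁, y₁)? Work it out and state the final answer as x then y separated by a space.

1601 120

√178 = [13; 2,1,12,1,2,26, …], period ℓ=6 (even) → k=5
k=0  a_k=13  p_k/q_k = 13/1
k=1  a_k=2  p_k/q_k = 27/2
k=2  a_k=1  p_k/q_k = 40/3
…
k=4  a_k=1  p_k/q_k = 547/41
k=5  a_k=2  p_k/q_k = 1601/120
fundamental: x₁=1601, y₁=120  (since 2563201 − 178·14400 = 1)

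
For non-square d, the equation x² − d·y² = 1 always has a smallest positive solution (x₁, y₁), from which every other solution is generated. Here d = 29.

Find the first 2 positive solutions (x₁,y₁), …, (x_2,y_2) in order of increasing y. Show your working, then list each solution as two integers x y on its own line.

√29 → a₀=5, period (2,1,1,2,10); ℓ=5 odd so k=9
step 0: (5, 1)  from 5·(1,0) + (0,1)
…
step 3: (27, 5)  from 1·(16,3) + (11,2)
step 4: (70, 13)  from 2·(27,5) + (16,3)
…
step 6: (1524, 283)  from 2·(727,135) + (70,13)
…
step 8: (3775, 701)  from 1·(2251,418) + (1524,283)
step 9: (9801, 1820)  from 2·(3775,701) + (2251,418)
fundamental: x₁=9801, y₁=1820  (since 96059601 − 29·3312400 = 1)
k=2:  x_2 = 9801·9801+29·1820·1820 = 192119201,  y_2 = 9801·1820+1820·9801 = 35675640

9801 1820
192119201 35675640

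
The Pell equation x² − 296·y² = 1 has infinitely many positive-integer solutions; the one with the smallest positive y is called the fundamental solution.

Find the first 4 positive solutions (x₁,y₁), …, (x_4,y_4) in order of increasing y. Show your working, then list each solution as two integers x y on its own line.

√296 = [17; 4,1,7,1,4,34, …], period ℓ=6 (even) → k=5
i=0: a=17 ⇒ p=17, q=1
…
i=3: a=7 ⇒ p=671, q=39
i=4: a=1 ⇒ p=757, q=44
i=5: a=4 ⇒ p=3699, q=215
→ (3699, 215).  Check: 3699²=13682601, 296·215²=13682600, difference 1.
n=2: (3699,215)∘(3699,215) = (3699·3699+296·215·215, 3699·215+215·3699) = (27365201,1590570)
n=3: (27365201,1590570)∘(3699,215) = (3699·27365201+296·215·1590570, 3699·1590570+215·27365201) = (202447753299,11767036645)
n=4: (202447753299,11767036645)∘(3699,215) = (3699·202447753299+296·215·11767036645, 3699·11767036645+215·202447753299) = (1497708451540801,87052535509140)

3699 215
27365201 1590570
202447753299 11767036645
1497708451540801 87052535509140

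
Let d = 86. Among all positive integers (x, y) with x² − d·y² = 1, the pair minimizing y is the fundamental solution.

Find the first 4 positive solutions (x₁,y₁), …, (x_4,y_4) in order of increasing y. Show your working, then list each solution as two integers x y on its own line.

d=86: √d = [9; 3,1,1,1,8,1,1,1,3,18] (ℓ=10, even), read p_9/q_9
step 0: (9, 1)  from 9·(1,0) + (0,1)
step 1: (28, 3)  from 3·(9,1) + (1,0)
…
step 3: (65, 7)  from 1·(37,4) + (28,3)
…
step 6: (983, 106)  from 1·(881,95) + (102,11)
…
step 8: (2847, 307)  from 1·(1864,201) + (983,106)
step 9: (10405, 1122)  from 3·(2847,307) + (1864,201)
→ (10405, 1122).  Check: 10405²=108264025, 86·1122²=108264024, difference 1.
n=2: (10405,1122)∘(10405,1122) = (10405·10405+86·1122·1122, 10405·1122+1122·10405) = (216528049,23348820)
n=3: (216528049,23348820)∘(10405,1122) = (10405·216528049+86·1122·23348820, 10405·23348820+1122·216528049) = (4505948689285,485888943078)
n=4: (4505948689285,485888943078)∘(10405,1122) = (10405·4505948689285+86·1122·485888943078, 10405·485888943078+1122·4505948689285) = (93768792007492801,10111348882104360)

10405 1122
216528049 23348820
4505948689285 485888943078
93768792007492801 10111348882104360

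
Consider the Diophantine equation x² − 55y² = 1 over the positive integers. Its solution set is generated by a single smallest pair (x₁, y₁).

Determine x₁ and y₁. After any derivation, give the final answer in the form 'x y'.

89 12

√55 = [7; 2,2,2,14, …], period ℓ=4 (even) → k=3
step 0: (7, 1)  from 7·(1,0) + (0,1)
…
step 2: (37, 5)  from 2·(15,2) + (7,1)
step 3: (89, 12)  from 2·(37,5) + (15,2)
(x₁, y₁) = (89, 12);  89² − 55·12² = 1 ✓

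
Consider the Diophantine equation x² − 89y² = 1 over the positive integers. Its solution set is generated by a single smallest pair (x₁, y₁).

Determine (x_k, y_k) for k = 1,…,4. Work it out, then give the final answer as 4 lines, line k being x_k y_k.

d=89: √d = [9; 2,3,3,2,18] (ℓ=5, odd), read p_9/q_9
k=0  a_k=9  p_k/q_k = 9/1
…
k=2  a_k=3  p_k/q_k = 66/7
k=3  a_k=3  p_k/q_k = 217/23
…
k=5  a_k=18  p_k/q_k = 9217/977
k=6  a_k=2  p_k/q_k = 18934/2007
k=7  a_k=3  p_k/q_k = 66019/6998
k=8  a_k=3  p_k/q_k = 216991/23001
k=9  a_k=2  p_k/q_k = 500001/53000
(x₁, y₁) = (500001, 53000);  500001² − 89·53000² = 1 ✓
(x_2, y_2) = (500001·500001 + 89·53000·53000, 500001·53000 + 53000·500001) = (500002000001, 53000106000)
(x_3, y_3) = (500001·500002000001 + 89·53000·53000106000, 500001·53000106000 + 53000·500002000001) = (500003000004500001, 53000212000159000)
(x_4, y_4) = (500001·500003000004500001 + 89·53000·53000212000159000, 500001·53000212000159000 + 53000·500003000004500001) = (500004000010000008000001, 53000318000530000212000)

500001 53000
500002000001 53000106000
500003000004500001 53000212000159000
500004000010000008000001 53000318000530000212000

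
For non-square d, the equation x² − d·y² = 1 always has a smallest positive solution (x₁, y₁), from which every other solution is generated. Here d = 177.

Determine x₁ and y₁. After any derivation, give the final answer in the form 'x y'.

d=177: √d = [13; 3,3,2,8,2,3,3,26] (ℓ=8, even), read p_7/q_7
k=0  a_k=13  p_k/q_k = 13/1
k=1  a_k=3  p_k/q_k = 40/3
…
k=3  a_k=2  p_k/q_k = 306/23
…
k=6  a_k=3  p_k/q_k = 18985/1427
k=7  a_k=3  p_k/q_k = 62423/4692
→ (62423, 4692).  Check: 62423²=3896630929, 177·4692²=3896630928, difference 1.

62423 4692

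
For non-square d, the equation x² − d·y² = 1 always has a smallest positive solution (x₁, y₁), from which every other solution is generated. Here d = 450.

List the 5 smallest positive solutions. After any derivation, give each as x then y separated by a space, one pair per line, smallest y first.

d=450: √d = [21; 4,1,2,4,2,1,4,42] (ℓ=8, even), read p_7/q_7
a_0=21:  p_0=21·1+0=21,  q_0=21·0+1=1
a_1=4:  p_1=4·21+1=85,  q_1=4·1+0=4
a_2=1:  p_2=1·85+21=106,  q_2=1·4+1=5
…
a_6=1:  p_6=1·2885+1294=4179,  q_6=1·136+61=197
a_7=4:  p_7=4·4179+2885=19601,  q_7=4·197+136=924
→ (19601, 924).  Check: 19601²=384199201, 450·924²=384199200, difference 1.
(19601+924√450)^2 = 768398401 + 36222648√450
(19601+924√450)^3 = 30122754096401 + 1420000245972√450
(19601+924√450)^4 = 1180872205318713601 + 55666849606371696√450
(19601+924√450)^5 = 46292552162781456490001 + 2182251836848982980620√450

19601 924
768398401 36222648
30122754096401 1420000245972
1180872205318713601 55666849606371696
46292552162781456490001 2182251836848982980620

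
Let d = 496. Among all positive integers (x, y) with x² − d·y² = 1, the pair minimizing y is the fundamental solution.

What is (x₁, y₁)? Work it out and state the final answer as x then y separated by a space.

[22; 3,1,2,4,1,…,1,3,44] for √496; ℓ=16 ⇒ convergent index 15
a_0=22:  p_0=22·1+0=22,  q_0=22·0+1=1
a_1=3:  p_1=3·22+1=67,  q_1=3·1+0=3
a_2=1:  p_2=1·67+22=89,  q_2=1·3+1=4
…
a_4=4:  p_4=4·245+89=1069,  q_4=4·11+4=48
a_5=1:  p_5=1·1069+245=1314,  q_5=1·48+11=59
a_6=1:  p_6=1·1314+1069=2383,  q_6=1·59+48=107
a_7=2:  p_7=2·2383+1314=6080,  q_7=2·107+59=273
…
a_9=2:  p_9=2·14543+6080=35166,  q_9=2·653+273=1579
…
a_11=1:  p_11=1·49709+35166=84875,  q_11=1·2232+1579=3811
a_12=4:  p_12=4·84875+49709=389209,  q_12=4·3811+2232=17476
…
a_14=1:  p_14=1·863293+389209=1252502,  q_14=1·38763+17476=56239
a_15=3:  p_15=3·1252502+863293=4620799,  q_15=3·56239+38763=207480
→ (4620799, 207480).  Check: 4620799²=21351783398401, 496·207480²=21351783398400, difference 1.

4620799 207480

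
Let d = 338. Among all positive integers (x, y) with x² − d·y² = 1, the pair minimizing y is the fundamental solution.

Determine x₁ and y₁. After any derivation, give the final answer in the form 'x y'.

114243 6214

√338 → a₀=18, period (2,1,1,2,36); ℓ=5 odd so k=9
i=0: a=18 ⇒ p=18, q=1
i=1: a=2 ⇒ p=37, q=2
i=2: a=1 ⇒ p=55, q=3
i=3: a=1 ⇒ p=92, q=5
i=4: a=2 ⇒ p=239, q=13
i=5: a=36 ⇒ p=8696, q=473
i=6: a=2 ⇒ p=17631, q=959
…
i=8: a=1 ⇒ p=43958, q=2391
i=9: a=2 ⇒ p=114243, q=6214
fundamental: x₁=114243, y₁=6214  (since 13051463049 − 338·38613796 = 1)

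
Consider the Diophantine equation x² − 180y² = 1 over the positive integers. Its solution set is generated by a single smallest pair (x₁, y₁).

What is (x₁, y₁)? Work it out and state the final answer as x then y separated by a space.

√180 = [13; 2,2,2,26, …], period ℓ=4 (even) → k=3
step 0: (13, 1)  from 13·(1,0) + (0,1)
step 1: (27, 2)  from 2·(13,1) + (1,0)
step 2: (67, 5)  from 2·(27,2) + (13,1)
step 3: (161, 12)  from 2·(67,5) + (27,2)
fundamental: x₁=161, y₁=12  (since 25921 − 180·144 = 1)

161 12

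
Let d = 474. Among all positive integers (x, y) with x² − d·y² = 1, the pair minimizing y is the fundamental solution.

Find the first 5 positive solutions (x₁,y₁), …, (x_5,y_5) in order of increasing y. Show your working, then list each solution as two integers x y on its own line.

[21; 1,3,2,1,1,…,3,1,42] for √474; ℓ=14 ⇒ convergent index 13
k=0  a_k=21  p_k/q_k = 21/1
…
k=2  a_k=3  p_k/q_k = 87/4
…
k=4  a_k=1  p_k/q_k = 283/13
k=5  a_k=1  p_k/q_k = 479/22
…
k=7  a_k=6  p_k/q_k = 5051/232
k=8  a_k=1  p_k/q_k = 5813/267
…
k=11  a_k=2  p_k/q_k = 44218/2031
k=12  a_k=3  p_k/q_k = 149331/6859
k=13  a_k=1  p_k/q_k = 193549/8890
→ (193549, 8890).  Check: 193549²=37461215401, 474·8890²=37461215400, difference 1.
n=2: (193549,8890)∘(193549,8890) = (193549·193549+474·8890·8890, 193549·8890+8890·193549) = (74922430801,3441301220)
n=3: (74922430801,3441301220)∘(193549,8890) = (193549·74922430801+474·8890·3441301220, 193549·3441301220+8890·74922430801) = (29002323118011949,1332120819650670)
n=4: (29002323118011949,1332120819650670)∘(193549,8890) = (193549·29002323118011949+474·8890·1332120819650670, 193549·1332120819650670+8890·29002323118011949) = (11226741274261267003201,515661305041693754440)
n=5: (11226741274261267003201,515661305041693754440)∘(193549,8890) = (193549·11226741274261267003201+474·8890·515661305041693754440, 193549·515661305041693754440+8890·11226741274261267003201) = (4345849093754985611287088749,199611459857697448136564450)

193549 8890
74922430801 3441301220
29002323118011949 1332120819650670
11226741274261267003201 515661305041693754440
4345849093754985611287088749 199611459857697448136564450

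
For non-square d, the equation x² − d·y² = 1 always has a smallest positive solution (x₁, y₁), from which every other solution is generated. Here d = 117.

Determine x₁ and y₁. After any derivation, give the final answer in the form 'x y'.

649 60

√117 → a₀=10, period (1,4,2,4,1,20); ℓ=6 even so k=5
step 0: (10, 1)  from 10·(1,0) + (0,1)
…
step 2: (54, 5)  from 4·(11,1) + (10,1)
…
step 4: (530, 49)  from 4·(119,11) + (54,5)
step 5: (649, 60)  from 1·(530,49) + (119,11)
(x₁, y₁) = (649, 60);  649² − 117·60² = 1 ✓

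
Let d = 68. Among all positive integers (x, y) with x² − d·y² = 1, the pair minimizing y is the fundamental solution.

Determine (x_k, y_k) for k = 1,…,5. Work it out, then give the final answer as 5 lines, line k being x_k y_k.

√68 → a₀=8, period (4,16); ℓ=2 even so k=1
a_0=8:  p_0=8·1+0=8,  q_0=8·0+1=1
a_1=4:  p_1=4·8+1=33,  q_1=4·1+0=4
fundamental: x₁=33, y₁=4  (since 1089 − 68·16 = 1)
n=2: (33,4)∘(33,4) = (33·33+68·4·4, 33·4+4·33) = (2177,264)
n=3: (2177,264)∘(33,4) = (33·2177+68·4·264, 33·264+4·2177) = (143649,17420)
n=4: (143649,17420)∘(33,4) = (33·143649+68·4·17420, 33·17420+4·143649) = (9478657,1149456)
n=5: (9478657,1149456)∘(33,4) = (33·9478657+68·4·1149456, 33·1149456+4·9478657) = (625447713,75846676)

33 4
2177 264
143649 17420
9478657 1149456
625447713 75846676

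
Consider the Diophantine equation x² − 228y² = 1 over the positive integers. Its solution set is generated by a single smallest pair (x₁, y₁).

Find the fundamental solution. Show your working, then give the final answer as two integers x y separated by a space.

√228 = [15; 10,30, …], period ℓ=2 (even) → k=1
i=0: a=15 ⇒ p=15, q=1
i=1: a=10 ⇒ p=151, q=10
fundamental: x₁=151, y₁=10  (since 22801 − 228·100 = 1)

151 10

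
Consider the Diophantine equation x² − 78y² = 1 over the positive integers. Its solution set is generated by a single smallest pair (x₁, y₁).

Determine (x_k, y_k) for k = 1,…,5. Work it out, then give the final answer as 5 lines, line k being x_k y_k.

[8; 1,4,1,16] for √78; ℓ=4 ⇒ convergent index 3
k=0  a_k=8  p_k/q_k = 8/1
k=1  a_k=1  p_k/q_k = 9/1
k=2  a_k=4  p_k/q_k = 44/5
k=3  a_k=1  p_k/q_k = 53/6
→ (53, 6).  Check: 53²=2809, 78·6²=2808, difference 1.
(53+6√78)^2 = 5617 + 636√78
(53+6√78)^3 = 595349 + 67410√78
(53+6√78)^4 = 63101377 + 7144824√78
(53+6√78)^5 = 6688150613 + 757283934√78

53 6
5617 636
595349 67410
63101377 7144824
6688150613 757283934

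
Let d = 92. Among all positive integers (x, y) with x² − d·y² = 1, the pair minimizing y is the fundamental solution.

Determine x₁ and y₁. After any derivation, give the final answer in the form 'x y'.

d=92: √d = [9; 1,1,2,4,2,1,1,18] (ℓ=8, even), read p_7/q_7
i=0: a=9 ⇒ p=9, q=1
…
i=2: a=1 ⇒ p=19, q=2
i=3: a=2 ⇒ p=48, q=5
i=4: a=4 ⇒ p=211, q=22
…
i=6: a=1 ⇒ p=681, q=71
i=7: a=1 ⇒ p=1151, q=120
(x₁, y₁) = (1151, 120);  1151² − 92·120² = 1 ✓

1151 120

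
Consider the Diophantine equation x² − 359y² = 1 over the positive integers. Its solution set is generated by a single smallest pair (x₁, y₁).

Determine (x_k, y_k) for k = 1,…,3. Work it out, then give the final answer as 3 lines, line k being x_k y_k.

360 19
259199 13680
186622920 9849581

d=359: √d = [18; 1,17,1,36] (ℓ=4, even), read p_3/q_3
k=0  a_k=18  p_k/q_k = 18/1
k=1  a_k=1  p_k/q_k = 19/1
k=2  a_k=17  p_k/q_k = 341/18
k=3  a_k=1  p_k/q_k = 360/19
fundamental: x₁=360, y₁=19  (since 129600 − 359·361 = 1)
n=2: (360,19)∘(360,19) = (360·360+359·19·19, 360·19+19·360) = (259199,13680)
n=3: (259199,13680)∘(360,19) = (360·259199+359·19·13680, 360·13680+19·259199) = (186622920,9849581)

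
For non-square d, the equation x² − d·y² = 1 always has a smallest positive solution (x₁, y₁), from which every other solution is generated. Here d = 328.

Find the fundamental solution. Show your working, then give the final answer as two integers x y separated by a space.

163 9

√328 → a₀=18, period (9,36); ℓ=2 even so k=1
a_0=18:  p_0=18·1+0=18,  q_0=18·0+1=1
a_1=9:  p_1=9·18+1=163,  q_1=9·1+0=9
→ (163, 9).  Check: 163²=26569, 328·9²=26568, difference 1.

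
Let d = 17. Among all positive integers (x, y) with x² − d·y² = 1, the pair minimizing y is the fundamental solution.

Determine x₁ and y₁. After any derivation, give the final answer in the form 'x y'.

33 8

√17 → a₀=4, period (8); ℓ=1 odd so k=1
k=0  a_k=4  p_k/q_k = 4/1
k=1  a_k=8  p_k/q_k = 33/8
fundamental: x₁=33, y₁=8  (since 1089 − 17·64 = 1)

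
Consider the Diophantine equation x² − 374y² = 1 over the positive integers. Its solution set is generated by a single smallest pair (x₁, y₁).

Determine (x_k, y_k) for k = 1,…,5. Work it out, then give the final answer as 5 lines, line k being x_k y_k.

√374 → a₀=19, period (2,1,18,1,2,38); ℓ=6 even so k=5
step 0: (19, 1)  from 19·(1,0) + (0,1)
step 1: (39, 2)  from 2·(19,1) + (1,0)
…
step 4: (1141, 59)  from 1·(1083,56) + (58,3)
step 5: (3365, 174)  from 2·(1141,59) + (1083,56)
fundamental: x₁=3365, y₁=174  (since 11323225 − 374·30276 = 1)
(x_2, y_2) = (3365·3365 + 374·174·174, 3365·174 + 174·3365) = (22646449, 1171020)
(x_3, y_3) = (3365·22646449 + 374·174·1171020, 3365·1171020 + 174·22646449) = (152410598405, 7880964426)
(x_4, y_4) = (3365·152410598405 + 374·174·7880964426, 3365·7880964426 + 174·152410598405) = (1025723304619201, 53038889415960)
(x_5, y_5) = (3365·1025723304619201 + 374·174·53038889415960, 3365·53038889415960 + 174·1025723304619201) = (6903117687676624325, 356951717888446374)

3365 174
22646449 1171020
152410598405 7880964426
1025723304619201 53038889415960
6903117687676624325 356951717888446374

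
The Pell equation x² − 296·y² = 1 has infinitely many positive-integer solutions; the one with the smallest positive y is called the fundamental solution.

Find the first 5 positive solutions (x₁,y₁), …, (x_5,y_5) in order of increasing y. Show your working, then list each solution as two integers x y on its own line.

d=296: √d = [17; 4,1,7,1,4,34] (ℓ=6, even), read p_5/q_5
a_0=17:  p_0=17·1+0=17,  q_0=17·0+1=1
…
a_4=1:  p_4=1·671+86=757,  q_4=1·39+5=44
a_5=4:  p_5=4·757+671=3699,  q_5=4·44+39=215
→ (3699, 215).  Check: 3699²=13682601, 296·215²=13682600, difference 1.
n=2: (3699,215)∘(3699,215) = (3699·3699+296·215·215, 3699·215+215·3699) = (27365201,1590570)
n=3: (27365201,1590570)∘(3699,215) = (3699·27365201+296·215·1590570, 3699·1590570+215·27365201) = (202447753299,11767036645)
n=4: (202447753299,11767036645)∘(3699,215) = (3699·202447753299+296·215·11767036645, 3699·11767036645+215·202447753299) = (1497708451540801,87052535509140)
n=5: (1497708451540801,87052535509140)∘(3699,215) = (3699·1497708451540801+296·215·87052535509140, 3699·87052535509140+215·1497708451540801) = (11080046922051092499,644014645929581075)

3699 215
27365201 1590570
202447753299 11767036645
1497708451540801 87052535509140
11080046922051092499 644014645929581075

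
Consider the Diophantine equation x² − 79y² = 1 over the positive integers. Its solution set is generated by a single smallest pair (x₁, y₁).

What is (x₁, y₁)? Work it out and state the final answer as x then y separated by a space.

[8; 1,7,1,16] for √79; ℓ=4 ⇒ convergent index 3
k=0  a_k=8  p_k/q_k = 8/1
k=1  a_k=1  p_k/q_k = 9/1
k=2  a_k=7  p_k/q_k = 71/8
k=3  a_k=1  p_k/q_k = 80/9
→ (80, 9).  Check: 80²=6400, 79·9²=6399, difference 1.

80 9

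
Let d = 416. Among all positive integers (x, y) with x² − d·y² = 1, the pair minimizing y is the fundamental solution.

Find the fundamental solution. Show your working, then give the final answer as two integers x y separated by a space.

5201 255

√416 → a₀=20, period (2,1,1,9,1,1,2,40); ℓ=8 even so k=7
a_0=20:  p_0=20·1+0=20,  q_0=20·0+1=1
a_1=2:  p_1=2·20+1=41,  q_1=2·1+0=2
a_2=1:  p_2=1·41+20=61,  q_2=1·2+1=3
a_3=1:  p_3=1·61+41=102,  q_3=1·3+2=5
a_4=9:  p_4=9·102+61=979,  q_4=9·5+3=48
a_5=1:  p_5=1·979+102=1081,  q_5=1·48+5=53
a_6=1:  p_6=1·1081+979=2060,  q_6=1·53+48=101
a_7=2:  p_7=2·2060+1081=5201,  q_7=2·101+53=255
fundamental: x₁=5201, y₁=255  (since 27050401 − 416·65025 = 1)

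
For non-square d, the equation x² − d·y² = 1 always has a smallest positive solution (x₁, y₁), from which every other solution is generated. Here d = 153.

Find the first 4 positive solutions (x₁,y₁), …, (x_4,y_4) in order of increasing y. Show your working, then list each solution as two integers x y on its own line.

√153 → a₀=12, period (2,1,2,2,2,1,2,24); ℓ=8 even so k=7
i=0: a=12 ⇒ p=12, q=1
…
i=6: a=1 ⇒ p=804, q=65
i=7: a=2 ⇒ p=2177, q=176
(x₁, y₁) = (2177, 176);  2177² − 153·176² = 1 ✓
n=2: (2177,176)∘(2177,176) = (2177·2177+153·176·176, 2177·176+176·2177) = (9478657,766304)
n=3: (9478657,766304)∘(2177,176) = (2177·9478657+153·176·766304, 2177·766304+176·9478657) = (41270070401,3336487440)
n=4: (41270070401,3336487440)∘(2177,176) = (2177·41270070401+153·176·3336487440, 2177·3336487440+176·41270070401) = (179689877047297,14527065547456)

2177 176
9478657 766304
41270070401 3336487440
179689877047297 14527065547456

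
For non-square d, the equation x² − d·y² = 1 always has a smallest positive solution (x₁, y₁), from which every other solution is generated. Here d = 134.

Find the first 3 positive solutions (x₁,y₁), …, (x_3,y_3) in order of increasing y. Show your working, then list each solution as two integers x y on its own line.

145925 12606
42588211249 3679061100
12429369452874725 1073733982022394

√134 → a₀=11, period (1,1,2,1,3,…,1,1,22); ℓ=14 even so k=13
step 0: (11, 1)  from 11·(1,0) + (0,1)
step 1: (12, 1)  from 1·(11,1) + (1,0)
step 2: (23, 2)  from 1·(12,1) + (11,1)
step 3: (58, 5)  from 2·(23,2) + (12,1)
…
step 6: (382, 33)  from 1·(301,26) + (81,7)
step 7: (4121, 356)  from 10·(382,33) + (301,26)
…
step 9: (17630, 1523)  from 3·(4503,389) + (4121,356)
…
step 12: (84029, 7259)  from 1·(61896,5347) + (22133,1912)
step 13: (145925, 12606)  from 1·(84029,7259) + (61896,5347)
fundamental: x₁=145925, y₁=12606  (since 21294105625 − 134·158911236 = 1)
k=2:  x_2 = 145925·145925+134·12606·12606 = 42588211249,  y_2 = 145925·12606+12606·145925 = 3679061100
k=3:  x_3 = 145925·42588211249+134·12606·3679061100 = 12429369452874725,  y_3 = 145925·3679061100+12606·42588211249 = 1073733982022394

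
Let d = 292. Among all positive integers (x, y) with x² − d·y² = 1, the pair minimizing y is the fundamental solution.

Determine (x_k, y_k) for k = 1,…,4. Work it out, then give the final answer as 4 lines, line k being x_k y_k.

d=292: √d = [17; 11,2,1,3,8,3,1,2,11,34] (ℓ=10, even), read p_9/q_9
k=0  a_k=17  p_k/q_k = 17/1
…
k=4  a_k=3  p_k/q_k = 2136/125
…
k=8  a_k=2  p_k/q_k = 200767/11749
k=9  a_k=11  p_k/q_k = 2281249/133500
(x₁, y₁) = (2281249, 133500);  2281249² − 292·133500² = 1 ✓
(x_2, y_2) = (2281249·2281249 + 292·133500·133500, 2281249·133500 + 133500·2281249) = (10408194000001, 609093483000)
(x_3, y_3) = (2281249·10408194000001 + 292·133500·609093483000, 2281249·609093483000 + 133500·10408194000001) = (47487364308614281249, 2778987798000400500)
(x_4, y_4) = (2281249·47487364308614281249 + 292·133500·2778987798000400500, 2281249·2778987798000400500 + 133500·47487364308614281249) = (216661004683313632776000001, 12679126270400622186966000)

2281249 133500
10408194000001 609093483000
47487364308614281249 2778987798000400500
216661004683313632776000001 12679126270400622186966000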